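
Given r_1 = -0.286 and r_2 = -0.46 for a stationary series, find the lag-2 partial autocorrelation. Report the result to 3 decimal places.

φ_{22} = (r_2 − r_1²) / (1 − r_1²)
r_1² = (-0.286)² = 0.081796
Numerator = -0.46 − 0.0818 = -0.5418; denominator = 1 − 0.0818 = 0.9182
φ_{22} = -0.5418 / 0.9182 = -0.590

-0.590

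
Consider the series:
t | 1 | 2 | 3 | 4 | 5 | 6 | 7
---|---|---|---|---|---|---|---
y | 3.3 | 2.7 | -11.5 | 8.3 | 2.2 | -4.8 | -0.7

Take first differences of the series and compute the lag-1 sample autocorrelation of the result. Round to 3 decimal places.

-0.554

First differences Δy: -0.6, -14.2, 19.8, -6.1, -7.0, 4.1
Mean of differences = -0.6667
Numerator Σ(Δy_t−Δȳ)(Δy_{t+1}−Δȳ) = -384.8644
Denominator Σ(Δy_t−Δȳ)² = 694.3933
r_1(Δy) = -384.8644 / 694.3933 = -0.554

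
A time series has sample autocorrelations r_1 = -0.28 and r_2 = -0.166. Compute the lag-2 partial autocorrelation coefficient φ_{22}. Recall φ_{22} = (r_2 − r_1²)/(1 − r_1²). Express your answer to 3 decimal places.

-0.265

φ_{22} = (r_2 − r_1²) / (1 − r_1²)
r_1² = (-0.28)² = 0.0784
Numerator = -0.166 − 0.0784 = -0.2444; denominator = 1 − 0.0784 = 0.9216
φ_{22} = -0.2444 / 0.9216 = -0.265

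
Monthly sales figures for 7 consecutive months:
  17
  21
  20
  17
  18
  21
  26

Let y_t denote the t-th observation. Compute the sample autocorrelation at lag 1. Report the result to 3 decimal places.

Mean ȳ = (17 + 21 + 20 + 17 + 18 + 21 + 26)/7 = 20.0000
Deviations from mean: -3.0000, 1.0000, 0.0000, -3.0000, -2.0000, 1.0000, 6.0000
Σ(y_t−ȳ)(y_{t+1}−ȳ) = (-3.0000) + (0.0000) + (0.0000) + (6.0000) + (-2.0000) + (6.0000) = 7.0000
Denominator Σ(y_t−ȳ)² = 60.0000
r_1 = 7.0000 / 60.0000 = 0.117

0.117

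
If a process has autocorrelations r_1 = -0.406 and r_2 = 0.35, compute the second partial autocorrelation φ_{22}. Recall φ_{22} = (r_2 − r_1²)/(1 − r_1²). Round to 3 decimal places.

0.222

φ_{22} = (r_2 − r_1²) / (1 − r_1²)
r_1² = (-0.406)² = 0.164836
Numerator = 0.35 − 0.1648 = 0.1852; denominator = 1 − 0.1648 = 0.8352
φ_{22} = 0.1852 / 0.8352 = 0.222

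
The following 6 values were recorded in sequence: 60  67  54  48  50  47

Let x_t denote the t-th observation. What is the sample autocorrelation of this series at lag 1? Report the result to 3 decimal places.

0.422

Mean x̄ = (60 + 67 + 54 + 48 + 50 + 47)/6 = 54.3333
Deviations from mean: 5.6667, 12.6667, -0.3333, -6.3333, -4.3333, -7.3333
Σ(x_t−x̄)(x_{t+1}−x̄) = (71.7778) + (-4.2222) + (2.1111) + (27.4444) + (31.7778) = 128.8889
Denominator Σ(x_t−x̄)² = 305.3333
r_1 = 128.8889 / 305.3333 = 0.422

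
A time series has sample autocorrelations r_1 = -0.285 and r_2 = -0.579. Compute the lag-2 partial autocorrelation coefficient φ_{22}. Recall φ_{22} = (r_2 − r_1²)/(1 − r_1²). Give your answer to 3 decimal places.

-0.719

φ_{22} = (r_2 − r_1²) / (1 − r_1²)
r_1² = (-0.285)² = 0.081225
Numerator = -0.579 − 0.0812 = -0.6602; denominator = 1 − 0.0812 = 0.9188
φ_{22} = -0.6602 / 0.9188 = -0.719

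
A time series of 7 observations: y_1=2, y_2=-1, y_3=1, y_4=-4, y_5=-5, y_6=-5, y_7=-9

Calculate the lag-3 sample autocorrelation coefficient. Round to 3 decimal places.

Mean ȳ = (2 − 1 + 1 − 4 − 5 − 5 − 9)/7 = -3.0000
Deviations from mean: 5.0000, 2.0000, 4.0000, -1.0000, -2.0000, -2.0000, -6.0000
Σ(y_t−ȳ)(y_{t+3}−ȳ) = (-5.0000) + (-4.0000) + (-8.0000) + (6.0000) = -11.0000
Denominator Σ(y_t−ȳ)² = 90.0000
r_3 = -11.0000 / 90.0000 = -0.122

-0.122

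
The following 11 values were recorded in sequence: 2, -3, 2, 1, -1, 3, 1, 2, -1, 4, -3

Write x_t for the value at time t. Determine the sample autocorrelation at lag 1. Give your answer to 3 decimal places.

-0.596

Mean x̄ = (2 − 3 + 2 + 1 − 1 + 3 + 1 + 2 − 1 + 4 − 3)/11 = 0.6364
Numerator Σ_{t=1}^{10}(x_t−x̄)(x_{t+1}−x̄) = -32.4959
Denominator Σ(x_t−x̄)² = 54.5455
r_1 = -32.4959 / 54.5455 = -0.596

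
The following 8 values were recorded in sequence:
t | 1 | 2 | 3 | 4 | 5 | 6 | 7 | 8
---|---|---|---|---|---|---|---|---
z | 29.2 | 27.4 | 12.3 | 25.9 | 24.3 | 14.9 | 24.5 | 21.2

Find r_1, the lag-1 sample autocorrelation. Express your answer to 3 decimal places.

Mean z̄ = (29.2 + 27.4 + 12.3 + 25.9 + 24.3 + 14.9 + 24.5 + 21.2)/8 = 22.4625
Deviations from mean: 6.7375, 4.9375, -10.1625, 3.4375, 1.8375, -7.5625, 2.0375, -1.2625
Numerator Σ_{t=1}^{7}(z_t−z̄)(z_{t+1}−z̄) = -77.4052
Denominator Σ(z_t−z̄)² = 251.1788
r_1 = -77.4052 / 251.1788 = -0.308

-0.308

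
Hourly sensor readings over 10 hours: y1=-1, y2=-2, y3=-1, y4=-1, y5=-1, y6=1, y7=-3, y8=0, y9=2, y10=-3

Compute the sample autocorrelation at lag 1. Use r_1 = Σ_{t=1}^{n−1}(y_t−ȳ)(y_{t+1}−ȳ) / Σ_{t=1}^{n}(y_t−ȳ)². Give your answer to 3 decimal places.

-0.407

Mean ȳ = (-1 − 2 − 1 − 1 − 1 + 1 − 3 + 0 + 2 − 3)/10 = -0.9000
Numerator Σ_{t=1}^{9}(y_t−ȳ)(y_{t+1}−ȳ) = -9.3100
Denominator Σ(y_t−ȳ)² = 22.9000
r_1 = -9.3100 / 22.9000 = -0.407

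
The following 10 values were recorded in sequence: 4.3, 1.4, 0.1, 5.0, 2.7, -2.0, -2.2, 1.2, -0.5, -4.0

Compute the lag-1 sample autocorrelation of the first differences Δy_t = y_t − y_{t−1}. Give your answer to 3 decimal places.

-0.065

First differences Δy: -2.9, -1.3, 4.9, -2.3, -4.7, -0.2, 3.4, -1.7, -3.5
Mean of differences = -0.9222
Numerator Σ(Δy_t−Δȳ)(Δy_{t+1}−Δȳ) = -5.2327
Denominator Σ(Δy_t−Δȳ)² = 80.5756
r_1(Δy) = -5.2327 / 80.5756 = -0.065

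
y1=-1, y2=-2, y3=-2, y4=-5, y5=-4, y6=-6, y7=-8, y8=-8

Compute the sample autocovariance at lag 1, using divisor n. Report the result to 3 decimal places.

Mean ȳ = (-1 − 2 − 2 − 5 − 4 − 6 − 8 − 8)/8 = -4.5000
Deviations: 3.5000, 2.5000, 2.5000, -0.5000, 0.5000, -1.5000, -3.5000, -3.5000
Σ_{t=1}^{7}(y_t−ȳ)(y_{t+1}−ȳ) = 30.2500
γ_1 = 30.2500 / 8 = 3.781

3.781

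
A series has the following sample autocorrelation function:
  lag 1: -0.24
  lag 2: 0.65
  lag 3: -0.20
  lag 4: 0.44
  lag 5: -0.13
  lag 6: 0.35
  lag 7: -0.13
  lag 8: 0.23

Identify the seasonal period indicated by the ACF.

The largest autocorrelation is r_2 = 0.65, with weaker echoes at lags 4 (0.44), 6 (0.35) and 8 (0.23); the remaining lags stay at or below -0.13.
The dominant spike at lag 2 indicates a seasonal period of 2.

2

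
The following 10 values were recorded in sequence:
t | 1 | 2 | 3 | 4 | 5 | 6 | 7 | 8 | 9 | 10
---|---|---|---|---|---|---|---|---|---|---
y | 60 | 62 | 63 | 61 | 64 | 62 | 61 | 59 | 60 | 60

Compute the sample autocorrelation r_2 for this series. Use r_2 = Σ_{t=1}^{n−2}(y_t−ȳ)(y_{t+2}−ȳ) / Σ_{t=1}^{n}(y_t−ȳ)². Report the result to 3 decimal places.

Mean ȳ = (60 + 62 + 63 + 61 + 64 + 62 + 61 + 59 + 60 + 60)/10 = 61.2000
Numerator Σ_{t=1}^{8}(y_t−ȳ)(y_{t+2}−ȳ) = 3.1200
Denominator Σ(y_t−ȳ)² = 21.6000
r_2 = 3.1200 / 21.6000 = 0.144

0.144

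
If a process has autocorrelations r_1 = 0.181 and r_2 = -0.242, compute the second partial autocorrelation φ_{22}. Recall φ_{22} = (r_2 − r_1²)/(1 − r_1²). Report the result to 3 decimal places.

-0.284

φ_{22} = (r_2 − r_1²) / (1 − r_1²)
r_1² = (0.181)² = 0.032761
Numerator = -0.242 − 0.0328 = -0.2748; denominator = 1 − 0.0328 = 0.9672
φ_{22} = -0.2748 / 0.9672 = -0.284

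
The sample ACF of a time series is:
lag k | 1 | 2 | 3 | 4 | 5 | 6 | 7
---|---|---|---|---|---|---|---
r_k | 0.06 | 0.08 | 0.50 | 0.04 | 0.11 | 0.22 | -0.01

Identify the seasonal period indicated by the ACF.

The largest autocorrelation is r_3 = 0.50, with a weaker echo at lag 6 (0.22); the remaining lags stay at or below 0.11.
The dominant spike at lag 3 indicates a seasonal period of 3.

3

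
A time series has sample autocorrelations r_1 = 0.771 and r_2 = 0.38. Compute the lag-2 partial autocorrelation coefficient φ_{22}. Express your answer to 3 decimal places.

φ_{22} = (r_2 − r_1²) / (1 − r_1²)
r_1² = (0.771)² = 0.594441
Numerator = 0.38 − 0.5944 = -0.2144; denominator = 1 − 0.5944 = 0.4056
φ_{22} = -0.2144 / 0.4056 = -0.529

-0.529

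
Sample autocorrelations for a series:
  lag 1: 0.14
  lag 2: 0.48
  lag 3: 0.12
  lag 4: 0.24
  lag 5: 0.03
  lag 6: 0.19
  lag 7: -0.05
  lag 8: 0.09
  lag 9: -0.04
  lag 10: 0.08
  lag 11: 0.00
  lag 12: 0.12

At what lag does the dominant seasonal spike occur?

The largest autocorrelation is r_2 = 0.48, with weaker echoes at lags 4 (0.24) and 6 (0.19); the remaining lags stay at or below 0.14.
The dominant spike at lag 2 indicates a seasonal period of 2.

2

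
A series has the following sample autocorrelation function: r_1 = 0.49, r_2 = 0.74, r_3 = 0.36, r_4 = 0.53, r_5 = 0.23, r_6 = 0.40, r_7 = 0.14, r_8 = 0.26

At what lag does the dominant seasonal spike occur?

The largest autocorrelation is r_2 = 0.74, with a weaker echo at lag 4 (0.53); the remaining lags stay at or below 0.49.
The dominant spike at lag 2 indicates a seasonal period of 2.

2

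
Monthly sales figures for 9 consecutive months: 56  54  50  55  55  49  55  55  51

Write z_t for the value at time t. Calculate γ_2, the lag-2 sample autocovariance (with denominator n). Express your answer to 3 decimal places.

Mean z̄ = (56 + 54 + 50 + 55 + 55 + 49 + 55 + 55 + 51)/9 = 53.3333
Σ_{t=1}^{7}(z_t−z̄)(z_{t+2}−z̄) = -28.8889
γ_2 = -28.8889 / 9 = -3.210

-3.210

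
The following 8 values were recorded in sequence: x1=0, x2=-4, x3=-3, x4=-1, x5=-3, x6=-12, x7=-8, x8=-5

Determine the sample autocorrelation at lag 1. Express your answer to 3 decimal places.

Mean x̄ = (0 − 4 − 3 − 1 − 3 − 12 − 8 − 5)/8 = -4.5000
Numerator Σ_{t=1}^{7}(x_t−x̄)(x_{t+1}−x̄) = 30.2500
Denominator Σ(x_t−x̄)² = 106.0000
r_1 = 30.2500 / 106.0000 = 0.285

0.285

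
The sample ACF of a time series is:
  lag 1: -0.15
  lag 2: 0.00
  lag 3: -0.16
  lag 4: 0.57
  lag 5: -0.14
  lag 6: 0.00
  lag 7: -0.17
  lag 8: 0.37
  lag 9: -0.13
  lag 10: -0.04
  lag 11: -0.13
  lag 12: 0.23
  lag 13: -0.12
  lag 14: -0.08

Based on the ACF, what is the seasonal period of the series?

4

The largest autocorrelation is r_4 = 0.57, with weaker echoes at lags 8 (0.37) and 12 (0.23); the remaining lags stay at or below 0.00.
The dominant spike at lag 4 indicates a seasonal period of 4.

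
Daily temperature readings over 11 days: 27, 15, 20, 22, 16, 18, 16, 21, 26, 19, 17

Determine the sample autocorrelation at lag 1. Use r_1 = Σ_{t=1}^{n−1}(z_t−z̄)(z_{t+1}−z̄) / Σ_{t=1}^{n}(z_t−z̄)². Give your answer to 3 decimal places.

-0.187

Mean z̄ = (27 + 15 + 20 + 22 + 16 + 18 + 16 + 21 + 26 + 19 + 17)/11 = 19.7273
Numerator Σ_{t=1}^{10}(z_t−z̄)(z_{t+1}−z̄) = -29.9835
Denominator Σ(z_t−z̄)² = 160.1818
r_1 = -29.9835 / 160.1818 = -0.187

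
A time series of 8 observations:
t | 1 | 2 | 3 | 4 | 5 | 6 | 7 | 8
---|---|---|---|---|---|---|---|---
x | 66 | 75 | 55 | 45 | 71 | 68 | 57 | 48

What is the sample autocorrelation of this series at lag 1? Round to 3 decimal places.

0.021

Mean x̄ = (66 + 75 + 55 + 45 + 71 + 68 + 57 + 48)/8 = 60.6250
Deviations from mean: 5.3750, 14.3750, -5.6250, -15.6250, 10.3750, 7.3750, -3.6250, -12.6250
Σ(x_t−x̄)(x_{t+1}−x̄) = (77.2656) + (-80.8594) + (87.8906) + (-162.1094) + (76.5156) + (-26.7344) + (45.7656) = 17.7344
Denominator Σ(x_t−x̄)² = 845.8750
r_1 = 17.7344 / 845.8750 = 0.021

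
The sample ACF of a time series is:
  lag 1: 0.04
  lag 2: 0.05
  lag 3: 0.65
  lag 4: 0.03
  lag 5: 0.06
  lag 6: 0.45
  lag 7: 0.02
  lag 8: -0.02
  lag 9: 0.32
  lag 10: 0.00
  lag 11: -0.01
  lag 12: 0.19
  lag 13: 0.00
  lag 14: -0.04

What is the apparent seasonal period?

3

The largest autocorrelation is r_3 = 0.65, with weaker echoes at lags 6 (0.45), 9 (0.32) and 12 (0.19); the remaining lags stay at or below 0.06.
The dominant spike at lag 3 indicates a seasonal period of 3.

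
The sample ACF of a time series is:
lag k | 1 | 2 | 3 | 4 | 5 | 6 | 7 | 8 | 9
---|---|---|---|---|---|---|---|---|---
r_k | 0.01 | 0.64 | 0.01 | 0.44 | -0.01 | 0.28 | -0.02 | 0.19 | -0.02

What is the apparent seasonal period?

2

The largest autocorrelation is r_2 = 0.64, with weaker echoes at lags 4 (0.44), 6 (0.28) and 8 (0.19); the remaining lags stay at or below 0.01.
The dominant spike at lag 2 indicates a seasonal period of 2.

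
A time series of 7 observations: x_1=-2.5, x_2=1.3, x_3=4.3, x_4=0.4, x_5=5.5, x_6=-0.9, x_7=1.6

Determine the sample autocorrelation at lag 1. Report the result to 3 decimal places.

Mean x̄ = (-2.5 + 1.3 + 4.3 + 0.4 + 5.5 − 0.9 + 1.6)/7 = 1.3857
Deviations from mean: -3.8857, -0.0857, 2.9143, -0.9857, 4.1143, -2.2857, 0.2143
Σ(x_t−x̄)(x_{t+1}−x̄) = (0.3331) + (-0.2498) + (-2.8727) + (-4.0555) + (-9.4041) + (-0.4898) = -16.7388
Denominator Σ(x_t−x̄)² = 46.7686
r_1 = -16.7388 / 46.7686 = -0.358

-0.358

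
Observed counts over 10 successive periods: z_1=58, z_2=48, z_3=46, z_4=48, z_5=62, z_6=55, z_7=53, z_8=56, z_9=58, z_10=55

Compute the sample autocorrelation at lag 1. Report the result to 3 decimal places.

0.169

Mean z̄ = (58 + 48 + 46 + 48 + 62 + 55 + 53 + 56 + 58 + 55)/10 = 53.9000
Numerator Σ_{t=1}^{9}(z_t−z̄)(z_{t+1}−z̄) = 40.3900
Denominator Σ(z_t−z̄)² = 238.9000
r_1 = 40.3900 / 238.9000 = 0.169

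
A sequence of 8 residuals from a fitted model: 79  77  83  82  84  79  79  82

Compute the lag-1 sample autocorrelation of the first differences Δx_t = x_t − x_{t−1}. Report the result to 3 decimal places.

-0.399

First differences Δx: -2, 6, -1, 2, -5, 0, 3
Mean of differences = 0.4286
Numerator Σ(Δx_t−Δx̄)(Δx_{t+1}−Δx̄) = -31.0408
Denominator Σ(Δx_t−Δx̄)² = 77.7143
r_1(Δx) = -31.0408 / 77.7143 = -0.399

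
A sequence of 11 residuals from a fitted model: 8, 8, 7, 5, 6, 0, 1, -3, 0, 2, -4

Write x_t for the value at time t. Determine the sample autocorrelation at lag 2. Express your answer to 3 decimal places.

Mean x̄ = (8 + 8 + 7 + 5 + 6 + 0 + 1 − 3 + 0 + 2 − 4)/11 = 2.7273
Numerator Σ_{t=1}^{9}(x_t−x̄)(x_{t+2}−x̄) = 79.4876
Denominator Σ(x_t−x̄)² = 186.1818
r_2 = 79.4876 / 186.1818 = 0.427

0.427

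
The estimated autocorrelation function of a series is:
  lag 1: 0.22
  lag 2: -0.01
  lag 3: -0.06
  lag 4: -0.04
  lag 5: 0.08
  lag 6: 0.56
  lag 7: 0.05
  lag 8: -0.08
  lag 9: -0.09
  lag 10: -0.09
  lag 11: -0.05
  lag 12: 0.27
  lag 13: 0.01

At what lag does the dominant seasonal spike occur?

The largest autocorrelation is r_6 = 0.56, with a weaker echo at lag 12 (0.27); the remaining lags stay at or below 0.22.
The dominant spike at lag 6 indicates a seasonal period of 6.

6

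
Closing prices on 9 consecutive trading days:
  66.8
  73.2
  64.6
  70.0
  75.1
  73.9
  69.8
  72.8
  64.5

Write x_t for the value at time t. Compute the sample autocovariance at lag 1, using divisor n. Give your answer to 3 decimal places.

-2.790

Mean x̄ = (66.8 + 73.2 + 64.6 + 70.0 + 75.1 + 73.9 + 69.8 + 72.8 + 64.5)/9 = 70.0778
Σ_{t=1}^{8}(x_t−x̄)(x_{t+1}−x̄) = -25.1072
γ_1 = -25.1072 / 9 = -2.790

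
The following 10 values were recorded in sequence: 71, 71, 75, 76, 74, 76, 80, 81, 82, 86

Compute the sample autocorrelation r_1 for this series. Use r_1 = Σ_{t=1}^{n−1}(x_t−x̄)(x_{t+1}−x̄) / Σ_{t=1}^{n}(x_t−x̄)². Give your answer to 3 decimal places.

Mean x̄ = (71 + 71 + 75 + 76 + 74 + 76 + 80 + 81 + 82 + 86)/10 = 77.2000
Numerator Σ_{t=1}^{9}(x_t−x̄)(x_{t+1}−x̄) = 130.1600
Denominator Σ(x_t−x̄)² = 217.6000
r_1 = 130.1600 / 217.6000 = 0.598

0.598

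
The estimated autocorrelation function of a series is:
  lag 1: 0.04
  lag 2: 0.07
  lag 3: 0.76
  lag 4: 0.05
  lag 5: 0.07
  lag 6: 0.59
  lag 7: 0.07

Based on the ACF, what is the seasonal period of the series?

3

The largest autocorrelation is r_3 = 0.76, with a weaker echo at lag 6 (0.59); the remaining lags stay at or below 0.07.
The dominant spike at lag 3 indicates a seasonal period of 3.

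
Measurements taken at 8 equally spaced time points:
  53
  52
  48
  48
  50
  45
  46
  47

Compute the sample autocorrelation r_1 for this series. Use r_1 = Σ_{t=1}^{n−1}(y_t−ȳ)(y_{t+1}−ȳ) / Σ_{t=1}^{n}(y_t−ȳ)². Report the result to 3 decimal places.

Mean ȳ = (53 + 52 + 48 + 48 + 50 + 45 + 46 + 47)/8 = 48.6250
Deviations from mean: 4.3750, 3.3750, -0.6250, -0.6250, 1.3750, -3.6250, -2.6250, -1.6250
Numerator Σ_{t=1}^{7}(y_t−ȳ)(y_{t+1}−ȳ) = 20.9844
Denominator Σ(y_t−ȳ)² = 55.8750
r_1 = 20.9844 / 55.8750 = 0.376

0.376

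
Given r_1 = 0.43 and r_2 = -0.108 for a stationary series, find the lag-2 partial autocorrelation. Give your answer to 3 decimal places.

-0.359

φ_{22} = (r_2 − r_1²) / (1 − r_1²)
r_1² = (0.43)² = 0.1849
Numerator = -0.108 − 0.1849 = -0.2929; denominator = 1 − 0.1849 = 0.8151
φ_{22} = -0.2929 / 0.8151 = -0.359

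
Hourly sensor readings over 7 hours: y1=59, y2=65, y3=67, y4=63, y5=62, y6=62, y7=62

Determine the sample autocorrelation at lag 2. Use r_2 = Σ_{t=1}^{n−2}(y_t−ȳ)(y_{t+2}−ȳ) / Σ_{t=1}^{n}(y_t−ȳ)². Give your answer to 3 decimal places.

Mean ȳ = (59 + 65 + 67 + 63 + 62 + 62 + 62)/7 = 62.8571
Deviations from mean: -3.8571, 2.1429, 4.1429, 0.1429, -0.8571, -0.8571, -0.8571
Σ(y_t−ȳ)(y_{t+2}−ȳ) = (-15.9796) + (0.3061) + (-3.5510) + (-0.1224) + (0.7347) = -18.6122
Denominator Σ(y_t−ȳ)² = 38.8571
r_2 = -18.6122 / 38.8571 = -0.479

-0.479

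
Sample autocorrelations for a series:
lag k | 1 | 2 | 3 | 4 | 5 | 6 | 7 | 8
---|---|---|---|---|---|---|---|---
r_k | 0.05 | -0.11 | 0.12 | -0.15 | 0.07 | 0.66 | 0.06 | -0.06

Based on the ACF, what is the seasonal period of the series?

6

The largest autocorrelation is r_6 = 0.66; the remaining lags stay at or below 0.12.
The dominant spike at lag 6 indicates a seasonal period of 6.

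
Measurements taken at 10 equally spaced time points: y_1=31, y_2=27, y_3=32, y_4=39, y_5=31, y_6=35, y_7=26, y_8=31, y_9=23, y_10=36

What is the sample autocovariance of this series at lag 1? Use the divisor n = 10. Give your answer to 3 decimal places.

-5.561

Mean ȳ = (31 + 27 + 32 + 39 + 31 + 35 + 26 + 31 + 23 + 36)/10 = 31.1000
Σ_{t=1}^{9}(y_t−ȳ)(y_{t+1}−ȳ) = -55.6100
γ_1 = -55.6100 / 10 = -5.561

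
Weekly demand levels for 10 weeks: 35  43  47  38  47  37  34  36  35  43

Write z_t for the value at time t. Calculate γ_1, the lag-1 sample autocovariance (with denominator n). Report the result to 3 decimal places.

0.225

Mean z̄ = (35 + 43 + 47 + 38 + 47 + 37 + 34 + 36 + 35 + 43)/10 = 39.5000
Σ_{t=1}^{9}(z_t−z̄)(z_{t+1}−z̄) = 2.2500
γ_1 = 2.2500 / 10 = 0.225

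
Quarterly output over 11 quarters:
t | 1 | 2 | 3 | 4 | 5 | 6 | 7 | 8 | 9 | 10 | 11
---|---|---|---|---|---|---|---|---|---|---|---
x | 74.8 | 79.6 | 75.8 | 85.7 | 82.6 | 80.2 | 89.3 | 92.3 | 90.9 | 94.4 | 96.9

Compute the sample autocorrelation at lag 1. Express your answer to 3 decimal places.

Mean x̄ = (74.8 + 79.6 + 75.8 + 85.7 + 82.6 + 80.2 + 89.3 + 92.3 + 90.9 + 94.4 + 96.9)/11 = 85.6818
Numerator Σ_{t=1}^{10}(x_t−x̄)(x_{t+1}−x̄) = 324.8806
Denominator Σ(x_t−x̄)² = 578.5764
r_1 = 324.8806 / 578.5764 = 0.562

0.562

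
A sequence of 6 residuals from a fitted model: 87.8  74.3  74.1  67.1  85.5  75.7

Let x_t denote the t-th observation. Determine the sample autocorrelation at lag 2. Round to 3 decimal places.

Mean x̄ = (87.8 + 74.3 + 74.1 + 67.1 + 85.5 + 75.7)/6 = 77.4167
Deviations from mean: 10.3833, -3.1167, -3.3167, -10.3167, 8.0833, -1.7167
Numerator Σ_{t=1}^{4}(x_t−x̄)(x_{t+2}−x̄) = -11.3839
Denominator Σ(x_t−x̄)² = 303.2483
r_2 = -11.3839 / 303.2483 = -0.038

-0.038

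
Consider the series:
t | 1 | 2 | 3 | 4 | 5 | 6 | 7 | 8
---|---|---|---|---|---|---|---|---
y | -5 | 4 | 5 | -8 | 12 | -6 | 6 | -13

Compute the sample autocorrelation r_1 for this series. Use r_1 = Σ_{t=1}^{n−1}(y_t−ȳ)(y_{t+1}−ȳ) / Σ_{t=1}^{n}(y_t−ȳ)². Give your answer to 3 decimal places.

-0.614

Mean ȳ = (-5 + 4 + 5 − 8 + 12 − 6 + 6 − 13)/8 = -0.6250
Deviations from mean: -4.3750, 4.6250, 5.6250, -7.3750, 12.6250, -5.3750, 6.6250, -12.3750
Σ(y_t−ȳ)(y_{t+1}−ȳ) = (-20.2344) + (26.0156) + (-41.4844) + (-93.1094) + (-67.8594) + (-35.6094) + (-81.9844) = -314.2656
Denominator Σ(y_t−ȳ)² = 511.8750
r_1 = -314.2656 / 511.8750 = -0.614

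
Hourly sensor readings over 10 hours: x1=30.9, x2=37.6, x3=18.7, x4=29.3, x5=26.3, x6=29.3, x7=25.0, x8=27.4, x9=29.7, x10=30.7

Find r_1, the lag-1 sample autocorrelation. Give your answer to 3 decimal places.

Mean x̄ = (30.9 + 37.6 + 18.7 + 29.3 + 26.3 + 29.3 + 25.0 + 27.4 + 29.7 + 30.7)/10 = 28.4900
Numerator Σ_{t=1}^{9}(x_t−x̄)(x_{t+1}−x̄) = -76.3771
Denominator Σ(x_t−x̄)² = 210.4690
r_1 = -76.3771 / 210.4690 = -0.363

-0.363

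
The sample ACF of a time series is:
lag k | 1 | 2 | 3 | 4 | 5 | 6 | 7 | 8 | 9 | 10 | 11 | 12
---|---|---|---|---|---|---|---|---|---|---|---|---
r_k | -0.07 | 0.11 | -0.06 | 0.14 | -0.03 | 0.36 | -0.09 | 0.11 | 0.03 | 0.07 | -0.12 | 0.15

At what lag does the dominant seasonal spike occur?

6

The largest autocorrelation is r_6 = 0.36, with a weaker echo at lag 12 (0.15); the remaining lags stay at or below 0.14.
The dominant spike at lag 6 indicates a seasonal period of 6.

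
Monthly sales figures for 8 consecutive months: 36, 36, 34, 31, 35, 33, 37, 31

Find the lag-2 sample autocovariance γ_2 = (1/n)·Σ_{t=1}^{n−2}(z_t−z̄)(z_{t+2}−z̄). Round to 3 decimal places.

0.418

Mean z̄ = (36 + 36 + 34 + 31 + 35 + 33 + 37 + 31)/8 = 34.1250
Σ_{t=1}^{6}(z_t−z̄)(z_{t+2}−z̄) = 3.3438
γ_2 = 3.3438 / 8 = 0.418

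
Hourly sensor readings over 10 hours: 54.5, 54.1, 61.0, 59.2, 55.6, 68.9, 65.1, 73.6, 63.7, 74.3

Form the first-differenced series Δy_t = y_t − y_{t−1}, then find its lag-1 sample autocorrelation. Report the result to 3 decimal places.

First differences Δy: -0.4, 6.9, -1.8, -3.6, 13.3, -3.8, 8.5, -9.9, 10.6
Mean of differences = 2.2000
Numerator Σ(Δy_t−Δȳ)(Δy_{t+1}−Δȳ) = -354.4700
Denominator Σ(Δy_t−Δȳ)² = 494.3600
r_1(Δy) = -354.4700 / 494.3600 = -0.717

-0.717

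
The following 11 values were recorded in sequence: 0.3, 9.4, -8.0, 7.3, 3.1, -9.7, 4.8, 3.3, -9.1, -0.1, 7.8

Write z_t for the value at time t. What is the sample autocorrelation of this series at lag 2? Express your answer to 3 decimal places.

-0.325

Mean z̄ = (0.3 + 9.4 − 8.0 + 7.3 + 3.1 − 9.7 + 4.8 + 3.3 − 9.1 − 0.1 + 7.8)/11 = 0.8273
Numerator Σ_{t=1}^{9}(z_t−z̄)(z_{t+2}−z̄) = -156.0124
Denominator Σ(z_t−z̄)² = 479.5018
r_2 = -156.0124 / 479.5018 = -0.325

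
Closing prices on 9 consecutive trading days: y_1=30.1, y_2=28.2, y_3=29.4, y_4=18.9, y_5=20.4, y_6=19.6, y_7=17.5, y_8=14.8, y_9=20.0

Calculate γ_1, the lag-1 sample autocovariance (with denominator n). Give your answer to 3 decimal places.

15.563

Mean ȳ = (30.1 + 28.2 + 29.4 + 18.9 + 20.4 + 19.6 + 17.5 + 14.8 + 20.0)/9 = 22.1000
Σ_{t=1}^{8}(y_t−ȳ)(y_{t+1}−ȳ) = 140.0700
γ_1 = 140.0700 / 9 = 15.563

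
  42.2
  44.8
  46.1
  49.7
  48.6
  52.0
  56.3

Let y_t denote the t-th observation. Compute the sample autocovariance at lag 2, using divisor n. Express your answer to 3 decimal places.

2.207

Mean ȳ = (42.2 + 44.8 + 46.1 + 49.7 + 48.6 + 52.0 + 56.3)/7 = 48.5286
Deviations: -6.3286, -3.7286, -2.4286, 1.1714, 0.0714, 3.4714, 7.7714
Σ_{t=1}^{5}(y_t−ȳ)(y_{t+2}−ȳ) = 15.4498
γ_2 = 15.4498 / 7 = 2.207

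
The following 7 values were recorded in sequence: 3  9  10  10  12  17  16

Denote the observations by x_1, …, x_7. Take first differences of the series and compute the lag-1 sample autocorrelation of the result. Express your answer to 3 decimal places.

First differences Δx: 6, 1, 0, 2, 5, -1
Mean of differences = 2.1667
Numerator Σ(Δx_t−Δx̄)(Δx_{t+1}−Δx̄) = -11.0278
Denominator Σ(Δx_t−Δx̄)² = 38.8333
r_1(Δx) = -11.0278 / 38.8333 = -0.284

-0.284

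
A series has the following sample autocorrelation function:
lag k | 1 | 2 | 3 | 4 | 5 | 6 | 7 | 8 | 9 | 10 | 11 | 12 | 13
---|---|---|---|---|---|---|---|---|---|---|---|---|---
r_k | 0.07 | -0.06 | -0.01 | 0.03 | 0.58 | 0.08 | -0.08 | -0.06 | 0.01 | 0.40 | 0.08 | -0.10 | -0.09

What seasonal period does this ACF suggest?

The largest autocorrelation is r_5 = 0.58, with a weaker echo at lag 10 (0.40); the remaining lags stay at or below 0.08.
The dominant spike at lag 5 indicates a seasonal period of 5.

5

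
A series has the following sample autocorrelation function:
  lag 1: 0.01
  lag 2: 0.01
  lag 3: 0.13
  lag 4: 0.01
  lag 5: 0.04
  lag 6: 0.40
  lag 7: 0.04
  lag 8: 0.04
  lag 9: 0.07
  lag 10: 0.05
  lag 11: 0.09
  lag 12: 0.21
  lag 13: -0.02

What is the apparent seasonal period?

6

The largest autocorrelation is r_6 = 0.40, with a weaker echo at lag 12 (0.21); the remaining lags stay at or below 0.13.
The dominant spike at lag 6 indicates a seasonal period of 6.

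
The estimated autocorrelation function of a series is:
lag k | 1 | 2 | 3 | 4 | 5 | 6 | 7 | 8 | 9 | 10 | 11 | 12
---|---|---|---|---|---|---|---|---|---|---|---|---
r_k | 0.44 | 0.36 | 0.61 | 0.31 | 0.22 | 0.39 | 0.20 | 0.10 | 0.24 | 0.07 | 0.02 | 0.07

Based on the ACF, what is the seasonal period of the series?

3

The largest autocorrelation is r_3 = 0.61; the remaining lags stay at or below 0.44. The elevated value at lag 1 (0.44), dropping to 0.36 at lag 2, reflects decaying short-term dependence rather than seasonality.
The dominant spike at lag 3 indicates a seasonal period of 3.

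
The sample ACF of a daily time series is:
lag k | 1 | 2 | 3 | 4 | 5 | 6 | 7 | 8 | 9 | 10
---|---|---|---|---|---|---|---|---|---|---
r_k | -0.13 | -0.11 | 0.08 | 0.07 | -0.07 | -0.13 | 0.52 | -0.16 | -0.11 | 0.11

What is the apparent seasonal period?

The largest autocorrelation is r_7 = 0.52; the remaining lags stay at or below 0.11.
The dominant spike at lag 7 indicates a seasonal period of 7.

7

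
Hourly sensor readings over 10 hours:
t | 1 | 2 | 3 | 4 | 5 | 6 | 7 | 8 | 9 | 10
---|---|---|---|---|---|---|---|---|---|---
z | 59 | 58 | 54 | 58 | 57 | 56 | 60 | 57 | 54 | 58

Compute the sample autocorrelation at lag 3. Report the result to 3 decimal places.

Mean z̄ = (59 + 58 + 54 + 58 + 57 + 56 + 60 + 57 + 54 + 58)/10 = 57.1000
Numerator Σ_{t=1}^{7}(z_t−z̄)(z_{t+3}−z̄) = 13.6700
Denominator Σ(z_t−z̄)² = 34.9000
r_3 = 13.6700 / 34.9000 = 0.392

0.392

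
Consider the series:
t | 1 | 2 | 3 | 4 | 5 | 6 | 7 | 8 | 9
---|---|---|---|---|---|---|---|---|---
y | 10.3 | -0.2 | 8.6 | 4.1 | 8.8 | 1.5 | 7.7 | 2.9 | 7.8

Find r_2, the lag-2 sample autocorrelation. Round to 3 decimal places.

0.549

Mean ȳ = (10.3 − 0.2 + 8.6 + 4.1 + 8.8 + 1.5 + 7.7 + 2.9 + 7.8)/9 = 5.7222
Σ(y_t−ȳ)(y_{t+2}−ȳ) = (13.1738) + (9.6072) + (8.8572) + (6.8494) + (6.0872) + (11.9160) + (4.1094) = 60.6001
Denominator Σ(y_t−ȳ)² = 110.4356
r_2 = 60.6001 / 110.4356 = 0.549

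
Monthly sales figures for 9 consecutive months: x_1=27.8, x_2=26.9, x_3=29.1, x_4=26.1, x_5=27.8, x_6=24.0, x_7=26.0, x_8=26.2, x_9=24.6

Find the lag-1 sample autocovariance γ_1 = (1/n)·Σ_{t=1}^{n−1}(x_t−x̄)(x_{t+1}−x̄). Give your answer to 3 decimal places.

-0.142

Mean x̄ = (27.8 + 26.9 + 29.1 + 26.1 + 27.8 + 24.0 + 26.0 + 26.2 + 24.6)/9 = 26.5000
Σ_{t=1}^{8}(x_t−x̄)(x_{t+1}−x̄) = -1.2800
γ_1 = -1.2800 / 9 = -0.142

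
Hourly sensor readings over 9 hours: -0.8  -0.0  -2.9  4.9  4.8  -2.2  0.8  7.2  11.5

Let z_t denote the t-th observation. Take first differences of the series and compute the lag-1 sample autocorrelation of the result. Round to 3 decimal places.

First differences Δz: 0.8, -2.9, 7.8, -0.1, -7.0, 3.0, 6.4, 4.3
Mean of differences = 1.5375
Numerator Σ(Δz_t−Δz̄)(Δz_{t+1}−Δz̄) = -12.7339
Denominator Σ(Δz_t−Δz̄)² = 168.4388
r_1(Δz) = -12.7339 / 168.4388 = -0.076

-0.076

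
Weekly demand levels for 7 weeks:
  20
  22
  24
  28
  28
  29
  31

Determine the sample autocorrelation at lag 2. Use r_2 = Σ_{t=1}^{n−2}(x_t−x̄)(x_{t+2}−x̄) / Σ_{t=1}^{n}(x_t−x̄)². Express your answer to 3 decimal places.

Mean x̄ = (20 + 22 + 24 + 28 + 28 + 29 + 31)/7 = 26.0000
Deviations from mean: -6.0000, -4.0000, -2.0000, 2.0000, 2.0000, 3.0000, 5.0000
Σ(x_t−x̄)(x_{t+2}−x̄) = (12.0000) + (-8.0000) + (-4.0000) + (6.0000) + (10.0000) = 16.0000
Denominator Σ(x_t−x̄)² = 98.0000
r_2 = 16.0000 / 98.0000 = 0.163

0.163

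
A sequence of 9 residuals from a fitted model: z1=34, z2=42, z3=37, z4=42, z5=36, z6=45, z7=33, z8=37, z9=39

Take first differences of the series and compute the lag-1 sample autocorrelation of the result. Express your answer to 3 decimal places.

First differences Δz: 8, -5, 5, -6, 9, -12, 4, 2
Mean of differences = 0.6250
Numerator Σ(Δz_t−Δz̄)(Δz_{t+1}−Δz̄) = -294.2656
Denominator Σ(Δz_t−Δz̄)² = 391.8750
r_1(Δz) = -294.2656 / 391.8750 = -0.751

-0.751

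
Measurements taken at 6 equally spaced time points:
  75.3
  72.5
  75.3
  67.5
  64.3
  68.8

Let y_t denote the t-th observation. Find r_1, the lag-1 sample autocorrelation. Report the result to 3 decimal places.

0.341

Mean ȳ = (75.3 + 72.5 + 75.3 + 67.5 + 64.3 + 68.8)/6 = 70.6167
Σ(y_t−ȳ)(y_{t+1}−ȳ) = (8.8203) + (8.8203) + (-14.5964) + (19.6869) + (11.4753) = 34.2064
Denominator Σ(y_t−ȳ)² = 100.3283
r_1 = 34.2064 / 100.3283 = 0.341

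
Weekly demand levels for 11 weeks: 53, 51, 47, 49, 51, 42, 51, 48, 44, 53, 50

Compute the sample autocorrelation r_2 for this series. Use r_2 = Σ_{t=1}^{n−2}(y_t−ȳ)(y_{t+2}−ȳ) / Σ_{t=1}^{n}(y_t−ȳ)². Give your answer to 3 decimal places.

-0.161

Mean ȳ = (53 + 51 + 47 + 49 + 51 + 42 + 51 + 48 + 44 + 53 + 50)/11 = 49.0000
Numerator Σ_{t=1}^{9}(y_t−ȳ)(y_{t+2}−ȳ) = -20.0000
Denominator Σ(y_t−ȳ)² = 124.0000
r_2 = -20.0000 / 124.0000 = -0.161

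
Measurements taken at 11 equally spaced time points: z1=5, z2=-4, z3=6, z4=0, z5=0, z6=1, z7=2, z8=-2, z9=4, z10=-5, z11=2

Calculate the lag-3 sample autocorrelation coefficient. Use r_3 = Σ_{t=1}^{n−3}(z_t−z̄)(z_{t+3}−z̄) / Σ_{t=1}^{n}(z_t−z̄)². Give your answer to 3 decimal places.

-0.055

Mean z̄ = (5 − 4 + 6 + 0 + 0 + 1 + 2 − 2 + 4 − 5 + 2)/11 = 0.8182
Numerator Σ_{t=1}^{8}(z_t−z̄)(z_{t+3}−z̄) = -6.8264
Denominator Σ(z_t−z̄)² = 123.6364
r_3 = -6.8264 / 123.6364 = -0.055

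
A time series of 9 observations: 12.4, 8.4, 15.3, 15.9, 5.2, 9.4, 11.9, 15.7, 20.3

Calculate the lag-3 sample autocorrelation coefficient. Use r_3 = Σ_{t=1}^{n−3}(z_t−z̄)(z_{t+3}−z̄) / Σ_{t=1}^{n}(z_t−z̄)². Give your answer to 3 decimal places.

Mean z̄ = (12.4 + 8.4 + 15.3 + 15.9 + 5.2 + 9.4 + 11.9 + 15.7 + 20.3)/9 = 12.7222
Numerator Σ_{t=1}^{6}(z_t−z̄)(z_{t+3}−z̄) = -27.2626
Denominator Σ(z_t−z̄)² = 170.1156
r_3 = -27.2626 / 170.1156 = -0.160

-0.160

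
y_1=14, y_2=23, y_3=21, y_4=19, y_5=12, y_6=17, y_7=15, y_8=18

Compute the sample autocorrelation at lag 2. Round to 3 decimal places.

-0.114

Mean ȳ = (14 + 23 + 21 + 19 + 12 + 17 + 15 + 18)/8 = 17.3750
Deviations from mean: -3.3750, 5.6250, 3.6250, 1.6250, -5.3750, -0.3750, -2.3750, 0.6250
Numerator Σ_{t=1}^{6}(y_t−ȳ)(y_{t+2}−ȳ) = -10.6563
Denominator Σ(y_t−ȳ)² = 93.8750
r_2 = -10.6563 / 93.8750 = -0.114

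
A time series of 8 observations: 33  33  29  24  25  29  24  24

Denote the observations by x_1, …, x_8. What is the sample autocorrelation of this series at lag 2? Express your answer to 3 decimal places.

Mean x̄ = (33 + 33 + 29 + 24 + 25 + 29 + 24 + 24)/8 = 27.6250
Σ(x_t−x̄)(x_{t+2}−x̄) = (7.3906) + (-19.4844) + (-3.6094) + (-4.9844) + (9.5156) + (-4.9844) = -16.1563
Denominator Σ(x_t−x̄)² = 107.8750
r_2 = -16.1563 / 107.8750 = -0.150

-0.150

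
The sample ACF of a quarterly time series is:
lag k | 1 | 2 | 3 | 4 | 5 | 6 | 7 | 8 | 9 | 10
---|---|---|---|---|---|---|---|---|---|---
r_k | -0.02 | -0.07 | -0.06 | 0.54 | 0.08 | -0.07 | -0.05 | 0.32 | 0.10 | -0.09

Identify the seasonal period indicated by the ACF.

4

The largest autocorrelation is r_4 = 0.54, with a weaker echo at lag 8 (0.32); the remaining lags stay at or below 0.10.
The dominant spike at lag 4 indicates a seasonal period of 4.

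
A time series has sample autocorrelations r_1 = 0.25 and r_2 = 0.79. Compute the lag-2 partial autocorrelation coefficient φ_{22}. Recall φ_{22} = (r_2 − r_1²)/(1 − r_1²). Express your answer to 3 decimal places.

0.776

φ_{22} = (r_2 − r_1²) / (1 − r_1²)
r_1² = (0.25)² = 0.0625
Numerator = 0.79 − 0.0625 = 0.7275; denominator = 1 − 0.0625 = 0.9375
φ_{22} = 0.7275 / 0.9375 = 0.776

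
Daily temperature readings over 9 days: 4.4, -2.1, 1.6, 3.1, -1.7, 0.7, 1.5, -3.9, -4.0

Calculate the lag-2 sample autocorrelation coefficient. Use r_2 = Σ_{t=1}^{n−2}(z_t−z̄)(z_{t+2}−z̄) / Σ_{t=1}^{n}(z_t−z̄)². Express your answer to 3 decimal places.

-0.152

Mean z̄ = (4.4 − 2.1 + 1.6 + 3.1 − 1.7 + 0.7 + 1.5 − 3.9 − 4.0)/9 = -0.0444
Σ(z_t−z̄)(z_{t+2}−z̄) = (7.3086) + (-6.4636) + (-2.7225) + (2.3409) + (-2.5569) + (-2.8702) + (-6.1091) = -11.0728
Denominator Σ(z_t−z̄)² = 72.7622
r_2 = -11.0728 / 72.7622 = -0.152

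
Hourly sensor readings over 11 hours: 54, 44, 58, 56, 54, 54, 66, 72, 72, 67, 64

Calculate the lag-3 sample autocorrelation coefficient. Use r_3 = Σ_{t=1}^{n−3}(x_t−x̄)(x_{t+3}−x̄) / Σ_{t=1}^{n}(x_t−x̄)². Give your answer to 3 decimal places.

Mean x̄ = (54 + 44 + 58 + 56 + 54 + 54 + 66 + 72 + 72 + 67 + 64)/11 = 60.0909
Numerator Σ_{t=1}^{8}(x_t−x̄)(x_{t+3}−x̄) = 53.7934
Denominator Σ(x_t−x̄)² = 772.9091
r_3 = 53.7934 / 772.9091 = 0.070

0.070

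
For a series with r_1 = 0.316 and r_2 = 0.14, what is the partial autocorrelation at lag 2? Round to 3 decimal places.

φ_{22} = (r_2 − r_1²) / (1 − r_1²)
r_1² = (0.316)² = 0.099856
Numerator = 0.14 − 0.0999 = 0.0401; denominator = 1 − 0.0999 = 0.9001
φ_{22} = 0.0401 / 0.9001 = 0.045

0.045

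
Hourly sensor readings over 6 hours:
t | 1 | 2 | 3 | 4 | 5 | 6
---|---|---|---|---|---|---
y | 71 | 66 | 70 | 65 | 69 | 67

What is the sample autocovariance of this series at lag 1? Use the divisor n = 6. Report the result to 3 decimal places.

Mean ȳ = (71 + 66 + 70 + 65 + 69 + 67)/6 = 68.0000
Deviations: 3.0000, -2.0000, 2.0000, -3.0000, 1.0000, -1.0000
Σ_{t=1}^{5}(y_t−ȳ)(y_{t+1}−ȳ) = -20.0000
γ_1 = -20.0000 / 6 = -3.333

-3.333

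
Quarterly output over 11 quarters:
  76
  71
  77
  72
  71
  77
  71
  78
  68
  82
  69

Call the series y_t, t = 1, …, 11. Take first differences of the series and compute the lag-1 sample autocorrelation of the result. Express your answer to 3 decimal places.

-0.784

First differences Δy: -5, 6, -5, -1, 6, -6, 7, -10, 14, -13
Mean of differences = -0.7000
Numerator Σ(Δy_t−Δȳ)(Δy_{t+1}−Δȳ) = -523.7900
Denominator Σ(Δy_t−Δȳ)² = 668.1000
r_1(Δy) = -523.7900 / 668.1000 = -0.784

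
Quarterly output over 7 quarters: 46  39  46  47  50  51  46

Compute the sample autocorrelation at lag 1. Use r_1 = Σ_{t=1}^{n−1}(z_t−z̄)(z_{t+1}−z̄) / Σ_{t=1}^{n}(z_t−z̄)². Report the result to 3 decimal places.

Mean z̄ = (46 + 39 + 46 + 47 + 50 + 51 + 46)/7 = 46.4286
Deviations from mean: -0.4286, -7.4286, -0.4286, 0.5714, 3.5714, 4.5714, -0.4286
Numerator Σ_{t=1}^{6}(z_t−z̄)(z_{t+1}−z̄) = 22.5306
Denominator Σ(z_t−z̄)² = 89.7143
r_1 = 22.5306 / 89.7143 = 0.251

0.251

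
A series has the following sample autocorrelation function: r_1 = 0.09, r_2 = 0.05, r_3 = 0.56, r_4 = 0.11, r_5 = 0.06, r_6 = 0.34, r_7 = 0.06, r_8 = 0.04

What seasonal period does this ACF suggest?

3

The largest autocorrelation is r_3 = 0.56, with a weaker echo at lag 6 (0.34); the remaining lags stay at or below 0.11.
The dominant spike at lag 3 indicates a seasonal period of 3.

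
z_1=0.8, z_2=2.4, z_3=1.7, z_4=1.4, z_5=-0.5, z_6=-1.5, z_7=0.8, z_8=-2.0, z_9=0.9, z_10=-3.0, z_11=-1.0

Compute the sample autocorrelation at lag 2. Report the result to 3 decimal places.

Mean z̄ = (0.8 + 2.4 + 1.7 + 1.4 − 0.5 − 1.5 + 0.8 − 2.0 + 0.9 − 3.0 − 1.0)/11 = 0.0000
Numerator Σ_{t=1}^{9}(z_t−z̄)(z_{t+2}−z̄) = 10.1900
Denominator Σ(z_t−z̄)² = 29.2000
r_2 = 10.1900 / 29.2000 = 0.349

0.349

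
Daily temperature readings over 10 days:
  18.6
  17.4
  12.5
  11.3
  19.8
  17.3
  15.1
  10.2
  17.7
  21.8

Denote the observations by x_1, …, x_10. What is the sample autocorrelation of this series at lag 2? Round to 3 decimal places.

-0.613

Mean x̄ = (18.6 + 17.4 + 12.5 + 11.3 + 19.8 + 17.3 + 15.1 + 10.2 + 17.7 + 21.8)/10 = 16.1700
Numerator Σ_{t=1}^{8}(x_t−x̄)(x_{t+2}−x̄) = -79.6118
Denominator Σ(x_t−x̄)² = 129.8810
r_2 = -79.6118 / 129.8810 = -0.613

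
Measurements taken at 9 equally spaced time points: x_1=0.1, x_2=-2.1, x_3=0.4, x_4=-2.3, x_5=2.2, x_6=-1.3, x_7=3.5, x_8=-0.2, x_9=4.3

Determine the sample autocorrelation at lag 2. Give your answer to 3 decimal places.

Mean x̄ = (0.1 − 2.1 + 0.4 − 2.3 + 2.2 − 1.3 + 3.5 − 0.2 + 4.3)/9 = 0.5111
Σ(x_t−x̄)(x_{t+2}−x̄) = (0.0457) + (7.3401) + (-0.1877) + (5.0912) + (5.0479) + (1.2879) + (11.3246) = 29.9498
Denominator Σ(x_t−x̄)² = 44.8289
r_2 = 29.9498 / 44.8289 = 0.668

0.668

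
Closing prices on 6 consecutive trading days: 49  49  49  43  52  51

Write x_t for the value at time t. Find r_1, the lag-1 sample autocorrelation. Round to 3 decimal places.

Mean x̄ = (49 + 49 + 49 + 43 + 52 + 51)/6 = 48.8333
Deviations from mean: 0.1667, 0.1667, 0.1667, -5.8333, 3.1667, 2.1667
Numerator Σ_{t=1}^{5}(x_t−x̄)(x_{t+1}−x̄) = -12.5278
Denominator Σ(x_t−x̄)² = 48.8333
r_1 = -12.5278 / 48.8333 = -0.257

-0.257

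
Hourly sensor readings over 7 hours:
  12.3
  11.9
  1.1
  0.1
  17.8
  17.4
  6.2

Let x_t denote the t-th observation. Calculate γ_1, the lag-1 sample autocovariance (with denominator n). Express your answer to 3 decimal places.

3.852

Mean x̄ = (12.3 + 11.9 + 1.1 + 0.1 + 17.8 + 17.4 + 6.2)/7 = 9.5429
Σ_{t=1}^{6}(x_t−x̄)(x_{t+1}−x̄) = 26.9639
γ_1 = 26.9639 / 7 = 3.852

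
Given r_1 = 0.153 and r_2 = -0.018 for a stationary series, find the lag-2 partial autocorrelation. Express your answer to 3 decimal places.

-0.042

φ_{22} = (r_2 − r_1²) / (1 − r_1²)
r_1² = (0.153)² = 0.023409
Numerator = -0.018 − 0.0234 = -0.0414; denominator = 1 − 0.0234 = 0.9766
φ_{22} = -0.0414 / 0.9766 = -0.042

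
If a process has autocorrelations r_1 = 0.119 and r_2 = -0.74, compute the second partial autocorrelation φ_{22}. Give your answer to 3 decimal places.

φ_{22} = (r_2 − r_1²) / (1 − r_1²)
r_1² = (0.119)² = 0.014161
Numerator = -0.74 − 0.0142 = -0.7542; denominator = 1 − 0.0142 = 0.9858
φ_{22} = -0.7542 / 0.9858 = -0.765

-0.765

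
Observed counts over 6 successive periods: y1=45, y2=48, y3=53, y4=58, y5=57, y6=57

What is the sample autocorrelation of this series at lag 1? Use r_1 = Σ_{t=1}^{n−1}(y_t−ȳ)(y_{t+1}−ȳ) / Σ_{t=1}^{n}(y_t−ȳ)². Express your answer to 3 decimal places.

0.521

Mean ȳ = (45 + 48 + 53 + 58 + 57 + 57)/6 = 53.0000
Σ(y_t−ȳ)(y_{t+1}−ȳ) = (40.0000) + (0.0000) + (0.0000) + (20.0000) + (16.0000) = 76.0000
Denominator Σ(y_t−ȳ)² = 146.0000
r_1 = 76.0000 / 146.0000 = 0.521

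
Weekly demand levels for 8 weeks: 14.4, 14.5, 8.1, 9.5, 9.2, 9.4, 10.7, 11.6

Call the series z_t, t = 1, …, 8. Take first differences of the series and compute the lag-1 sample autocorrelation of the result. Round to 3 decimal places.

-0.232

First differences Δz: 0.1, -6.4, 1.4, -0.3, 0.2, 1.3, 0.9
Mean of differences = -0.4000
Numerator Σ(Δz_t−Δz̄)(Δz_{t+1}−Δz̄) = -10.3300
Denominator Σ(Δz_t−Δz̄)² = 44.4400
r_1(Δz) = -10.3300 / 44.4400 = -0.232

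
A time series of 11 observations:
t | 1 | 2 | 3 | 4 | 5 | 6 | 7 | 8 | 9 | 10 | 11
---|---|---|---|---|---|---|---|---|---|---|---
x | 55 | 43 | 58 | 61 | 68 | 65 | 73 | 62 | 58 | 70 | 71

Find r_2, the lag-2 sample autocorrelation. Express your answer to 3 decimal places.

0.005

Mean x̄ = (55 + 43 + 58 + 61 + 68 + 65 + 73 + 62 + 58 + 70 + 71)/11 = 62.1818
Numerator Σ_{t=1}^{9}(x_t−x̄)(x_{t+2}−x̄) = 3.9339
Denominator Σ(x_t−x̄)² = 753.6364
r_2 = 3.9339 / 753.6364 = 0.005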